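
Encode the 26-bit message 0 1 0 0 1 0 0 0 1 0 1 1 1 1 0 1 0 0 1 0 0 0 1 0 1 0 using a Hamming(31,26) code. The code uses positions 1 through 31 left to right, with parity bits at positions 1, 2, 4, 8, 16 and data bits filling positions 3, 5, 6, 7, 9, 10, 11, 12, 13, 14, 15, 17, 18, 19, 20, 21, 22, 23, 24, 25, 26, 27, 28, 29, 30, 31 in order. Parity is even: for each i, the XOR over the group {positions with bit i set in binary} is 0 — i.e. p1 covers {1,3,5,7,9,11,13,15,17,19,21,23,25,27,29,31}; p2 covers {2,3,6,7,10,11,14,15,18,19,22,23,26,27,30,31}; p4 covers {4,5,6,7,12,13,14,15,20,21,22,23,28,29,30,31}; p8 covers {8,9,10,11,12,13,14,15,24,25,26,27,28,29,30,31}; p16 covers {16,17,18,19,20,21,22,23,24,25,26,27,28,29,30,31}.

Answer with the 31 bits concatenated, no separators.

Place data at non-parity positions: p1 p2 0 p4 1 0 0 p8 1 0 0 0 1 0 1 p16 1 1 1 0 1 0 0 1 0 0 0 1 0 1 0
p1 (pos 1,3,5,7,9,11,13,15,17,19,21,23,25,27,29,31): XOR of data positions = 0⊕1⊕0⊕1⊕0⊕1⊕1⊕1⊕1⊕1⊕0⊕0⊕0⊕0⊕0 = 1
p2 (pos 2,3,6,7,10,11,14,15,18,19,22,23,26,27,30,31): XOR of data positions = 0⊕0⊕0⊕0⊕0⊕0⊕1⊕1⊕1⊕0⊕0⊕0⊕0⊕1⊕0 = 0
p4 (pos 4,5,6,7,12,13,14,15,20,21,22,23,28,29,30,31): XOR of data positions = 1⊕0⊕0⊕0⊕1⊕0⊕1⊕0⊕1⊕0⊕0⊕1⊕0⊕1⊕0 = 0
p8 (pos 8,9,10,11,12,13,14,15,24,25,26,27,28,29,30,31): XOR of data positions = 1⊕0⊕0⊕0⊕1⊕0⊕1⊕1⊕0⊕0⊕0⊕1⊕0⊕1⊕0 = 0
p16 (pos 16,17,18,19,20,21,22,23,24,25,26,27,28,29,30,31): XOR of data positions = 1⊕1⊕1⊕0⊕1⊕0⊕0⊕1⊕0⊕0⊕0⊕1⊕0⊕1⊕0 = 1
Codeword: 1000100010001011111010010001010

1000100010001011111010010001010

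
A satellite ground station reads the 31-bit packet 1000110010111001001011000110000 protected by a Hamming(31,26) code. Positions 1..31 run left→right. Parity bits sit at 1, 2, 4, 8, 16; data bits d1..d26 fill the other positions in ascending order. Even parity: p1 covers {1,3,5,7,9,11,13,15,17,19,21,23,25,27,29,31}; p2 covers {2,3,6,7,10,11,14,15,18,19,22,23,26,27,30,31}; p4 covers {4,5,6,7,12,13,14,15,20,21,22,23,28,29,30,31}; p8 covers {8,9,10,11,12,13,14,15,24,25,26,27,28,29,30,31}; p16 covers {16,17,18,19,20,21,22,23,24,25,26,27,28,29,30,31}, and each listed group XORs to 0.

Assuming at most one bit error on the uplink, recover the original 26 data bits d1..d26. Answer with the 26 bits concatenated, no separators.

01101011100001011000110000

s1 (pos 1,3,5,7,9,11,13,15,17,19,21,23,25,27,29,31): 1⊕0⊕1⊕0⊕1⊕1⊕1⊕0⊕0⊕1⊕1⊕0⊕0⊕1⊕0⊕0 = 0
s2 (pos 2,3,6,7,10,11,14,15,18,19,22,23,26,27,30,31): 0⊕0⊕1⊕0⊕0⊕1⊕0⊕0⊕0⊕1⊕1⊕0⊕1⊕1⊕0⊕0 = 0
s4 (pos 4,5,6,7,12,13,14,15,20,21,22,23,28,29,30,31): 0⊕1⊕1⊕0⊕1⊕1⊕0⊕0⊕0⊕1⊕1⊕0⊕0⊕0⊕0⊕0 = 0
s8 (pos 8,9,10,11,12,13,14,15,24,25,26,27,28,29,30,31): 0⊕1⊕0⊕1⊕1⊕1⊕0⊕0⊕0⊕0⊕1⊕1⊕0⊕0⊕0⊕0 = 0
s16 (pos 16,17,18,19,20,21,22,23,24,25,26,27,28,29,30,31): 1⊕0⊕0⊕1⊕0⊕1⊕1⊕0⊕0⊕0⊕1⊕1⊕0⊕0⊕0⊕0 = 0
Syndrome s16…s1 = 00000 → no error.
Read data bits from positions 3,5,6,7,9,10,11,12,13,14,15,17,18,19,20,21,22,23,24,25,26,27,28,29,30,31: 01101011100001011000110000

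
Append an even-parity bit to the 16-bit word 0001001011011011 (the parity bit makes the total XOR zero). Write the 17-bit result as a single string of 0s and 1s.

XOR of the 16 data bits: 0⊕0⊕0⊕1⊕0⊕0⊕1⊕0⊕1⊕1⊕0⊕1⊕1⊕0⊕1⊕1 = 0
Parity bit = 0 (so all 17 bits XOR to 0).

00010010110110110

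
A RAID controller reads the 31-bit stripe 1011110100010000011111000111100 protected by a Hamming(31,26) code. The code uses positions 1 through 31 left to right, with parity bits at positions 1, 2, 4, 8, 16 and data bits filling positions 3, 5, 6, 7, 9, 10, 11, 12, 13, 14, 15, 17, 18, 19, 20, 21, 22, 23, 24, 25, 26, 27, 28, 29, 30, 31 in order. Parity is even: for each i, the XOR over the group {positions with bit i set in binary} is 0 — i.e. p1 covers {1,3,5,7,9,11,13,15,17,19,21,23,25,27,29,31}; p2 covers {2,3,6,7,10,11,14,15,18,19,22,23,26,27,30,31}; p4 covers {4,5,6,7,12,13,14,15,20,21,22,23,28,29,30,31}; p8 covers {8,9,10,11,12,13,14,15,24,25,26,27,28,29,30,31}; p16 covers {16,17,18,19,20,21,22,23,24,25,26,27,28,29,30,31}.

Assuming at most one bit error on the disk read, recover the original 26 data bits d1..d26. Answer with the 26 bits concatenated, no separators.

s1 (pos 1,3,5,7,9,11,13,15,17,19,21,23,25,27,29,31): 1⊕1⊕1⊕0⊕0⊕0⊕0⊕0⊕0⊕1⊕1⊕0⊕0⊕1⊕1⊕0 = 1
s2 (pos 2,3,6,7,10,11,14,15,18,19,22,23,26,27,30,31): 0⊕1⊕1⊕0⊕0⊕0⊕0⊕0⊕1⊕1⊕1⊕0⊕1⊕1⊕0⊕0 = 1
s4 (pos 4,5,6,7,12,13,14,15,20,21,22,23,28,29,30,31): 1⊕1⊕1⊕0⊕1⊕0⊕0⊕0⊕1⊕1⊕1⊕0⊕1⊕1⊕0⊕0 = 1
s8 (pos 8,9,10,11,12,13,14,15,24,25,26,27,28,29,30,31): 1⊕0⊕0⊕0⊕1⊕0⊕0⊕0⊕0⊕0⊕1⊕1⊕1⊕1⊕0⊕0 = 0
s16 (pos 16,17,18,19,20,21,22,23,24,25,26,27,28,29,30,31): 0⊕0⊕1⊕1⊕1⊕1⊕1⊕0⊕0⊕0⊕1⊕1⊕1⊕1⊕0⊕0 = 1
Syndrome s16…s1 = 10111 → error at position 23.
Flip position 23: 1011110100010000011111000111100 → 1011110100010000011111100111100
Read data bits from positions 3,5,6,7,9,10,11,12,13,14,15,17,18,19,20,21,22,23,24,25,26,27,28,29,30,31: 11100001000011111100111100

11100001000011111100111100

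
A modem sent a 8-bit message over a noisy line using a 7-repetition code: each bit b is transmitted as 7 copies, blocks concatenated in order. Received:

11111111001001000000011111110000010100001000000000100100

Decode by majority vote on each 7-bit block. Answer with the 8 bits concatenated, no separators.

10010000

Block 1 (1111111): 7 ones → 1
Block 2 (1001001): 3 ones → 0
Block 3 (0000000): 0 ones → 0
Block 4 (1111111): 7 ones → 1
Block 5 (0000010): 1 one → 0
Block 6 (1000010): 2 ones → 0
Block 7 (0000000): 0 ones → 0
Block 8 (0100100): 2 ones → 0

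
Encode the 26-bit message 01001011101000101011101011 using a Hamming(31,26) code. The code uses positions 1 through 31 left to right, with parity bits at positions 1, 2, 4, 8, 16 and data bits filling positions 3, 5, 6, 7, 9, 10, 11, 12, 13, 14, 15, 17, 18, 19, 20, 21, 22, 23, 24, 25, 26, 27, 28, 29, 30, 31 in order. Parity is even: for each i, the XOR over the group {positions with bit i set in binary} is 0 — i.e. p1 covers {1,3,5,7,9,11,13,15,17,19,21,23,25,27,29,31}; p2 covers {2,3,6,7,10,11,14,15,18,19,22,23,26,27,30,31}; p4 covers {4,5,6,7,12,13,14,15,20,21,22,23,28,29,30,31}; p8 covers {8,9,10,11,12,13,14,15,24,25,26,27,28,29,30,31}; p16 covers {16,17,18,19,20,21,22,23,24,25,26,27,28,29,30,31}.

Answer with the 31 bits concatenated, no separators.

1001100110111010000101011101011

Place data at non-parity positions: p1 p2 0 p4 1 0 0 p8 1 0 1 1 1 0 1 p16 0 0 0 1 0 1 0 1 1 1 0 1 0 1 1
p1 (pos 1,3,5,7,9,11,13,15,17,19,21,23,25,27,29,31): XOR of data positions = 0⊕1⊕0⊕1⊕1⊕1⊕1⊕0⊕0⊕0⊕0⊕1⊕0⊕0⊕1 = 1
p2 (pos 2,3,6,7,10,11,14,15,18,19,22,23,26,27,30,31): XOR of data positions = 0⊕0⊕0⊕0⊕1⊕0⊕1⊕0⊕0⊕1⊕0⊕1⊕0⊕1⊕1 = 0
p4 (pos 4,5,6,7,12,13,14,15,20,21,22,23,28,29,30,31): XOR of data positions = 1⊕0⊕0⊕1⊕1⊕0⊕1⊕1⊕0⊕1⊕0⊕1⊕0⊕1⊕1 = 1
p8 (pos 8,9,10,11,12,13,14,15,24,25,26,27,28,29,30,31): XOR of data positions = 1⊕0⊕1⊕1⊕1⊕0⊕1⊕1⊕1⊕1⊕0⊕1⊕0⊕1⊕1 = 1
p16 (pos 16,17,18,19,20,21,22,23,24,25,26,27,28,29,30,31): XOR of data positions = 0⊕0⊕0⊕1⊕0⊕1⊕0⊕1⊕1⊕1⊕0⊕1⊕0⊕1⊕1 = 0
Codeword: 1001100110111010000101011101011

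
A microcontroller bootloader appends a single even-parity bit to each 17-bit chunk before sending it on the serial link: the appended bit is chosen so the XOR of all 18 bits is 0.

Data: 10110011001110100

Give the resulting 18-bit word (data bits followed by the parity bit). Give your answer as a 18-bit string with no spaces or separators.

XOR of the 17 data bits: 1⊕0⊕1⊕1⊕0⊕0⊕1⊕1⊕0⊕0⊕1⊕1⊕1⊕0⊕1⊕0⊕0 = 1
Parity bit = 1 (so all 18 bits XOR to 0).

101100110011101001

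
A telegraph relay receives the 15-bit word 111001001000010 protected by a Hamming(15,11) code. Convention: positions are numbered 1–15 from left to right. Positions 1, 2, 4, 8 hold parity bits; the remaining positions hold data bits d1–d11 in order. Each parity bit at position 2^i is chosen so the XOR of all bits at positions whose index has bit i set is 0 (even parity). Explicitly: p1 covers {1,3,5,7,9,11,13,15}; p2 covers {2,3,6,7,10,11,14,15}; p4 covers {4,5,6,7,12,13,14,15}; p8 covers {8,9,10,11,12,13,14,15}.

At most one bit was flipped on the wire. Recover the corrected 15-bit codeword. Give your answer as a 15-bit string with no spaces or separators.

s1 (pos 1,3,5,7,9,11,13,15): 1⊕1⊕0⊕0⊕1⊕0⊕0⊕0 = 1
s2 (pos 2,3,6,7,10,11,14,15): 1⊕1⊕1⊕0⊕0⊕0⊕1⊕0 = 0
s4 (pos 4,5,6,7,12,13,14,15): 0⊕0⊕1⊕0⊕0⊕0⊕1⊕0 = 0
s8 (pos 8,9,10,11,12,13,14,15): 0⊕1⊕0⊕0⊕0⊕0⊕1⊕0 = 0
Syndrome s8…s1 = 0001 → error at position 1.
Flip position 1: 111001001000010 → 011001001000010

011001001000010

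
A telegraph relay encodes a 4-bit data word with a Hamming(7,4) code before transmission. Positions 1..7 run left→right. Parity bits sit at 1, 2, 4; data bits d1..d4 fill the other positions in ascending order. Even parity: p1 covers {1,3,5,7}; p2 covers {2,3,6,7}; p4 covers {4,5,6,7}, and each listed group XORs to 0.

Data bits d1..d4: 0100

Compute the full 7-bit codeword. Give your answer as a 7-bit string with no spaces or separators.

Place data at non-parity positions: p1 p2 0 p4 1 0 0
p1 (pos 1,3,5,7): XOR of data positions = 0⊕1⊕0 = 1
p2 (pos 2,3,6,7): XOR of data positions = 0⊕0⊕0 = 0
p4 (pos 4,5,6,7): XOR of data positions = 1⊕0⊕0 = 1
Codeword: 1001100

1001100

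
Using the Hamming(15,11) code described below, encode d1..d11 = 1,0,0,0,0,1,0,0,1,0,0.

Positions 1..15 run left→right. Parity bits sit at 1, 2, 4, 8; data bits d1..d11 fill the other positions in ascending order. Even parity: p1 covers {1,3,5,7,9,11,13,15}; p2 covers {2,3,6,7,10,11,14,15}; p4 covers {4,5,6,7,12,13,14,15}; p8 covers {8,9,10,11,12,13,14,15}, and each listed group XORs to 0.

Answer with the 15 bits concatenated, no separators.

Place data at non-parity positions: p1 p2 1 p4 0 0 0 p8 0 1 0 0 1 0 0
p1 (pos 1,3,5,7,9,11,13,15): XOR of data positions = 1⊕0⊕0⊕0⊕0⊕1⊕0 = 0
p2 (pos 2,3,6,7,10,11,14,15): XOR of data positions = 1⊕0⊕0⊕1⊕0⊕0⊕0 = 0
p4 (pos 4,5,6,7,12,13,14,15): XOR of data positions = 0⊕0⊕0⊕0⊕1⊕0⊕0 = 1
p8 (pos 8,9,10,11,12,13,14,15): XOR of data positions = 0⊕1⊕0⊕0⊕1⊕0⊕0 = 0
Codeword: 001100000100100

001100000100100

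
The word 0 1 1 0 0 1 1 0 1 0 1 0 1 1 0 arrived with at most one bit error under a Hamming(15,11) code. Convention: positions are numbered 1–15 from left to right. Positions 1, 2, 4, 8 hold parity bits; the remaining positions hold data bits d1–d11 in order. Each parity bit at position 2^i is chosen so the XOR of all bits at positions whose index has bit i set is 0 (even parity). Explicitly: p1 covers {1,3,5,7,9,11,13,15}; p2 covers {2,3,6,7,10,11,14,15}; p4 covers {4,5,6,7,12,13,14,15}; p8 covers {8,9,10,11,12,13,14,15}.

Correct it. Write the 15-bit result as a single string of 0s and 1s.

s1 (pos 1,3,5,7,9,11,13,15): 0⊕1⊕0⊕1⊕1⊕1⊕1⊕0 = 1
s2 (pos 2,3,6,7,10,11,14,15): 1⊕1⊕1⊕1⊕0⊕1⊕1⊕0 = 0
s4 (pos 4,5,6,7,12,13,14,15): 0⊕0⊕1⊕1⊕0⊕1⊕1⊕0 = 0
s8 (pos 8,9,10,11,12,13,14,15): 0⊕1⊕0⊕1⊕0⊕1⊕1⊕0 = 0
Syndrome s8…s1 = 0001 → error at position 1.
Flip position 1: 011001101010110 → 111001101010110

111001101010110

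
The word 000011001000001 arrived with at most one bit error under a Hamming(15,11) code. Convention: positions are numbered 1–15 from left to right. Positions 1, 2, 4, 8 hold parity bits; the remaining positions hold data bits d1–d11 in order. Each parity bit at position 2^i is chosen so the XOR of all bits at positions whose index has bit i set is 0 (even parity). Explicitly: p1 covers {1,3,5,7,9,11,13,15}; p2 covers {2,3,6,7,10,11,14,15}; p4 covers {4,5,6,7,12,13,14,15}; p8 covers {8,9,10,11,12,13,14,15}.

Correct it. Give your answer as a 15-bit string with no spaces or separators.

s1 (pos 1,3,5,7,9,11,13,15): 0⊕0⊕1⊕0⊕1⊕0⊕0⊕1 = 1
s2 (pos 2,3,6,7,10,11,14,15): 0⊕0⊕1⊕0⊕0⊕0⊕0⊕1 = 0
s4 (pos 4,5,6,7,12,13,14,15): 0⊕1⊕1⊕0⊕0⊕0⊕0⊕1 = 1
s8 (pos 8,9,10,11,12,13,14,15): 0⊕1⊕0⊕0⊕0⊕0⊕0⊕1 = 0
Syndrome s8…s1 = 0101 → error at position 5.
Flip position 5: 000011001000001 → 000001001000001

000001001000001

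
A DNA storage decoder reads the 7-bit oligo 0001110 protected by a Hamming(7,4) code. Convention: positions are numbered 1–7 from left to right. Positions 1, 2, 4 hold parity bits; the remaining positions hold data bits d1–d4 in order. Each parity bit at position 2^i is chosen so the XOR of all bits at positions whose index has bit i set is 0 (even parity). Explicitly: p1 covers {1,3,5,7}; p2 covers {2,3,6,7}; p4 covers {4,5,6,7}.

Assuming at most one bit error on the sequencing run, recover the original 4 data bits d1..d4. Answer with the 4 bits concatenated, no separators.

s1 (pos 1,3,5,7): 0⊕0⊕1⊕0 = 1
s2 (pos 2,3,6,7): 0⊕0⊕1⊕0 = 1
s4 (pos 4,5,6,7): 1⊕1⊕1⊕0 = 1
Syndrome s4…s1 = 111 → error at position 7.
Flip position 7: 0001110 → 0001111
Read data bits from positions 3,5,6,7: 0111

0111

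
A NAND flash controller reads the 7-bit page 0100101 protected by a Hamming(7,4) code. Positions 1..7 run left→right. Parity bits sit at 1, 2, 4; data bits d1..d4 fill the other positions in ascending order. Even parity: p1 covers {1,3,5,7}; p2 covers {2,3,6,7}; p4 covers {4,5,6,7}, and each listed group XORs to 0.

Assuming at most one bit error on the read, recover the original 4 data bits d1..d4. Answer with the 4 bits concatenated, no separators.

s1 (pos 1,3,5,7): 0⊕0⊕1⊕1 = 0
s2 (pos 2,3,6,7): 1⊕0⊕0⊕1 = 0
s4 (pos 4,5,6,7): 0⊕1⊕0⊕1 = 0
Syndrome s4…s1 = 000 → no error.
Read data bits from positions 3,5,6,7: 0101

0101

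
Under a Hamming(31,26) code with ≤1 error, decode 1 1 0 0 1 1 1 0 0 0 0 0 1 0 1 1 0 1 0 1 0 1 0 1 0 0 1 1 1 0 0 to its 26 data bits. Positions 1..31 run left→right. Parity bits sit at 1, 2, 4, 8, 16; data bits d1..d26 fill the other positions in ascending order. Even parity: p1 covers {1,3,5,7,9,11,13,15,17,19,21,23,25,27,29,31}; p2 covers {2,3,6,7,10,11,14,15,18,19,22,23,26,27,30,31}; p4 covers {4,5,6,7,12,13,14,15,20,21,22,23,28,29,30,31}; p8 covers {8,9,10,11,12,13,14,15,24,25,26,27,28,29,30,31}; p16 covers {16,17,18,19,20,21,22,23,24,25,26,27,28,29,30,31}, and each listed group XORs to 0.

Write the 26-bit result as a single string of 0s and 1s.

s1 (pos 1,3,5,7,9,11,13,15,17,19,21,23,25,27,29,31): 1⊕0⊕1⊕1⊕0⊕0⊕1⊕1⊕0⊕0⊕0⊕0⊕0⊕1⊕1⊕0 = 1
s2 (pos 2,3,6,7,10,11,14,15,18,19,22,23,26,27,30,31): 1⊕0⊕1⊕1⊕0⊕0⊕0⊕1⊕1⊕0⊕1⊕0⊕0⊕1⊕0⊕0 = 1
s4 (pos 4,5,6,7,12,13,14,15,20,21,22,23,28,29,30,31): 0⊕1⊕1⊕1⊕0⊕1⊕0⊕1⊕1⊕0⊕1⊕0⊕1⊕1⊕0⊕0 = 1
s8 (pos 8,9,10,11,12,13,14,15,24,25,26,27,28,29,30,31): 0⊕0⊕0⊕0⊕0⊕1⊕0⊕1⊕1⊕0⊕0⊕1⊕1⊕1⊕0⊕0 = 0
s16 (pos 16,17,18,19,20,21,22,23,24,25,26,27,28,29,30,31): 1⊕0⊕1⊕0⊕1⊕0⊕1⊕0⊕1⊕0⊕0⊕1⊕1⊕1⊕0⊕0 = 0
Syndrome s16…s1 = 00111 → error at position 7.
Flip position 7: 1100111000001011010101010011100 → 1100110000001011010101010011100
Read data bits from positions 3,5,6,7,9,10,11,12,13,14,15,17,18,19,20,21,22,23,24,25,26,27,28,29,30,31: 01100000101010101010011100

01100000101010101010011100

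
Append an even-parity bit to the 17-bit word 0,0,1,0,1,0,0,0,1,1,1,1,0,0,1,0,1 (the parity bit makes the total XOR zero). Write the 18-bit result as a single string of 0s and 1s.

XOR of the 17 data bits: 0⊕0⊕1⊕0⊕1⊕0⊕0⊕0⊕1⊕1⊕1⊕1⊕0⊕0⊕1⊕0⊕1 = 0
Parity bit = 0 (so all 18 bits XOR to 0).

001010001111001010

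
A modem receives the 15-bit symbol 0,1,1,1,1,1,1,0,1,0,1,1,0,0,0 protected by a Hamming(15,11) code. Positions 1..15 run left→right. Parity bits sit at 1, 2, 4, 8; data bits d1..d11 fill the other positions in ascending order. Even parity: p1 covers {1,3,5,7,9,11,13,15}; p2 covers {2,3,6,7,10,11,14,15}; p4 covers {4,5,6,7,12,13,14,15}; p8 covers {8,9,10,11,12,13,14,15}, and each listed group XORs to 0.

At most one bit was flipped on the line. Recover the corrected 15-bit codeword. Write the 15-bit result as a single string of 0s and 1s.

011111101011001

s1 (pos 1,3,5,7,9,11,13,15): 0⊕1⊕1⊕1⊕1⊕1⊕0⊕0 = 1
s2 (pos 2,3,6,7,10,11,14,15): 1⊕1⊕1⊕1⊕0⊕1⊕0⊕0 = 1
s4 (pos 4,5,6,7,12,13,14,15): 1⊕1⊕1⊕1⊕1⊕0⊕0⊕0 = 1
s8 (pos 8,9,10,11,12,13,14,15): 0⊕1⊕0⊕1⊕1⊕0⊕0⊕0 = 1
Syndrome s8…s1 = 1111 → error at position 15.
Flip position 15: 011111101011000 → 011111101011001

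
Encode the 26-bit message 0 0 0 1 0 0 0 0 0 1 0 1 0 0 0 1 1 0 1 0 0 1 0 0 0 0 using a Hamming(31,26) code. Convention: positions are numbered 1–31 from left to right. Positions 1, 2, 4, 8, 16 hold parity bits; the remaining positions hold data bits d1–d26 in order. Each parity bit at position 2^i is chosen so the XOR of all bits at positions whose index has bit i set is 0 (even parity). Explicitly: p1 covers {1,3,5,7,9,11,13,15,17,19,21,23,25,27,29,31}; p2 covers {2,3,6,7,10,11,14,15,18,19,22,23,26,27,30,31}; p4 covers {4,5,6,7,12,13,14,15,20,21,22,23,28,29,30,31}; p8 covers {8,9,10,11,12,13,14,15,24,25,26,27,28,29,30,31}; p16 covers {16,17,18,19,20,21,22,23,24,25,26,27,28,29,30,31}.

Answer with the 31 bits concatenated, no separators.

0000001100000101100011010010000

Place data at non-parity positions: p1 p2 0 p4 0 0 1 p8 0 0 0 0 0 1 0 p16 1 0 0 0 1 1 0 1 0 0 1 0 0 0 0
p1 (pos 1,3,5,7,9,11,13,15,17,19,21,23,25,27,29,31): XOR of data positions = 0⊕0⊕1⊕0⊕0⊕0⊕0⊕1⊕0⊕1⊕0⊕0⊕1⊕0⊕0 = 0
p2 (pos 2,3,6,7,10,11,14,15,18,19,22,23,26,27,30,31): XOR of data positions = 0⊕0⊕1⊕0⊕0⊕1⊕0⊕0⊕0⊕1⊕0⊕0⊕1⊕0⊕0 = 0
p4 (pos 4,5,6,7,12,13,14,15,20,21,22,23,28,29,30,31): XOR of data positions = 0⊕0⊕1⊕0⊕0⊕1⊕0⊕0⊕1⊕1⊕0⊕0⊕0⊕0⊕0 = 0
p8 (pos 8,9,10,11,12,13,14,15,24,25,26,27,28,29,30,31): XOR of data positions = 0⊕0⊕0⊕0⊕0⊕1⊕0⊕1⊕0⊕0⊕1⊕0⊕0⊕0⊕0 = 1
p16 (pos 16,17,18,19,20,21,22,23,24,25,26,27,28,29,30,31): XOR of data positions = 1⊕0⊕0⊕0⊕1⊕1⊕0⊕1⊕0⊕0⊕1⊕0⊕0⊕0⊕0 = 1
Codeword: 0000001100000101100011010010000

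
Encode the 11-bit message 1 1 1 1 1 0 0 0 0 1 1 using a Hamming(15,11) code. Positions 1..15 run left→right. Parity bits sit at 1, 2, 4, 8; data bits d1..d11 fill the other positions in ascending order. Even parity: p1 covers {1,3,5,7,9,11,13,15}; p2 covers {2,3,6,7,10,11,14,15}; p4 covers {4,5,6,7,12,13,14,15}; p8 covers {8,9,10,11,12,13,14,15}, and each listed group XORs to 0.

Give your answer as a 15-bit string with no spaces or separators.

Place data at non-parity positions: p1 p2 1 p4 1 1 1 p8 1 0 0 0 0 1 1
p1 (pos 1,3,5,7,9,11,13,15): XOR of data positions = 1⊕1⊕1⊕1⊕0⊕0⊕1 = 1
p2 (pos 2,3,6,7,10,11,14,15): XOR of data positions = 1⊕1⊕1⊕0⊕0⊕1⊕1 = 1
p4 (pos 4,5,6,7,12,13,14,15): XOR of data positions = 1⊕1⊕1⊕0⊕0⊕1⊕1 = 1
p8 (pos 8,9,10,11,12,13,14,15): XOR of data positions = 1⊕0⊕0⊕0⊕0⊕1⊕1 = 1
Codeword: 111111111000011

111111111000011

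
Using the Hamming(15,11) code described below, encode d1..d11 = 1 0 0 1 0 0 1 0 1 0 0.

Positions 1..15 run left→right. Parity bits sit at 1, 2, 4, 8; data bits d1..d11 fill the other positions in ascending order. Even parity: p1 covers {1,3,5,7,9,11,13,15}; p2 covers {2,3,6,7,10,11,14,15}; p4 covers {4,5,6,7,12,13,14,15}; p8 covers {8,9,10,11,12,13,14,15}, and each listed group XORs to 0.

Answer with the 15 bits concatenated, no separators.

011000100010100

Place data at non-parity positions: p1 p2 1 p4 0 0 1 p8 0 0 1 0 1 0 0
p1 (pos 1,3,5,7,9,11,13,15): XOR of data positions = 1⊕0⊕1⊕0⊕1⊕1⊕0 = 0
p2 (pos 2,3,6,7,10,11,14,15): XOR of data positions = 1⊕0⊕1⊕0⊕1⊕0⊕0 = 1
p4 (pos 4,5,6,7,12,13,14,15): XOR of data positions = 0⊕0⊕1⊕0⊕1⊕0⊕0 = 0
p8 (pos 8,9,10,11,12,13,14,15): XOR of data positions = 0⊕0⊕1⊕0⊕1⊕0⊕0 = 0
Codeword: 011000100010100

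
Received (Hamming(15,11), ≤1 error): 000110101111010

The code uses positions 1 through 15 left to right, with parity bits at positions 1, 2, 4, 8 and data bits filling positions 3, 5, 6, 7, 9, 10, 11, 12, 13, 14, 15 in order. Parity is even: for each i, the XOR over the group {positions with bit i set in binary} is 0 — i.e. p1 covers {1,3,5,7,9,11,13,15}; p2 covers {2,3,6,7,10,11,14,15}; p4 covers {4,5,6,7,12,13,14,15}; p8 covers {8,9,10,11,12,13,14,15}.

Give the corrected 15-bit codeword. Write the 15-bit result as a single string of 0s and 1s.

000110101110010

s1 (pos 1,3,5,7,9,11,13,15): 0⊕0⊕1⊕1⊕1⊕1⊕0⊕0 = 0
s2 (pos 2,3,6,7,10,11,14,15): 0⊕0⊕0⊕1⊕1⊕1⊕1⊕0 = 0
s4 (pos 4,5,6,7,12,13,14,15): 1⊕1⊕0⊕1⊕1⊕0⊕1⊕0 = 1
s8 (pos 8,9,10,11,12,13,14,15): 0⊕1⊕1⊕1⊕1⊕0⊕1⊕0 = 1
Syndrome s8…s1 = 1100 → error at position 12.
Flip position 12: 000110101111010 → 000110101110010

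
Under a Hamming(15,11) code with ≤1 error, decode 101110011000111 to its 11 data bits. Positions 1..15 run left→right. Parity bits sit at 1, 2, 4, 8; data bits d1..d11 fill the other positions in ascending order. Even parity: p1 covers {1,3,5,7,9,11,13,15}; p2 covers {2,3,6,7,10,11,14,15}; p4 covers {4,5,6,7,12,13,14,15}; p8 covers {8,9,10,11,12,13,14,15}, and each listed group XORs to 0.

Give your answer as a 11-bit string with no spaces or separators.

s1 (pos 1,3,5,7,9,11,13,15): 1⊕1⊕1⊕0⊕1⊕0⊕1⊕1 = 0
s2 (pos 2,3,6,7,10,11,14,15): 0⊕1⊕0⊕0⊕0⊕0⊕1⊕1 = 1
s4 (pos 4,5,6,7,12,13,14,15): 1⊕1⊕0⊕0⊕0⊕1⊕1⊕1 = 1
s8 (pos 8,9,10,11,12,13,14,15): 1⊕1⊕0⊕0⊕0⊕1⊕1⊕1 = 1
Syndrome s8…s1 = 1110 → error at position 14.
Flip position 14: 101110011000111 → 101110011000101
Read data bits from positions 3,5,6,7,9,10,11,12,13,14,15: 11001000101

11001000101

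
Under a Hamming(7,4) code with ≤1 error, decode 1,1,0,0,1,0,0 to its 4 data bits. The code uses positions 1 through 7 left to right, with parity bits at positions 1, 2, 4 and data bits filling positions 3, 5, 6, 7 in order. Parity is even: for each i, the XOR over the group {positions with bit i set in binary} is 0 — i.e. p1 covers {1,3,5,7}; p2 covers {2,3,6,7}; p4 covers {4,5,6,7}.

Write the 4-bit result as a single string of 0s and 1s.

s1 (pos 1,3,5,7): 1⊕0⊕1⊕0 = 0
s2 (pos 2,3,6,7): 1⊕0⊕0⊕0 = 1
s4 (pos 4,5,6,7): 0⊕1⊕0⊕0 = 1
Syndrome s4…s1 = 110 → error at position 6.
Flip position 6: 1100100 → 1100110
Read data bits from positions 3,5,6,7: 0110

0110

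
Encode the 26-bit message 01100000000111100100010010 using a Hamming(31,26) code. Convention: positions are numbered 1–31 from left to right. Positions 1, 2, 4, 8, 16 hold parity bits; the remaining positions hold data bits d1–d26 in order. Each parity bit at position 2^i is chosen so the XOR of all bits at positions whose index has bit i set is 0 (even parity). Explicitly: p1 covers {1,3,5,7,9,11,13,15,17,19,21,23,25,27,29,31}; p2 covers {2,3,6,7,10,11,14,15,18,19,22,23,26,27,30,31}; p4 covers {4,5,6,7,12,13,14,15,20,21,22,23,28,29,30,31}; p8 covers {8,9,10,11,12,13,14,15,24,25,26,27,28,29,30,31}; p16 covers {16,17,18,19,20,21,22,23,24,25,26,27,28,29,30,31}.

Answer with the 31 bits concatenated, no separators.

Place data at non-parity positions: p1 p2 0 p4 1 1 0 p8 0 0 0 0 0 0 0 p16 1 1 1 1 0 0 1 0 0 0 1 0 0 1 0
p1 (pos 1,3,5,7,9,11,13,15,17,19,21,23,25,27,29,31): XOR of data positions = 0⊕1⊕0⊕0⊕0⊕0⊕0⊕1⊕1⊕0⊕1⊕0⊕1⊕0⊕0 = 1
p2 (pos 2,3,6,7,10,11,14,15,18,19,22,23,26,27,30,31): XOR of data positions = 0⊕1⊕0⊕0⊕0⊕0⊕0⊕1⊕1⊕0⊕1⊕0⊕1⊕1⊕0 = 0
p4 (pos 4,5,6,7,12,13,14,15,20,21,22,23,28,29,30,31): XOR of data positions = 1⊕1⊕0⊕0⊕0⊕0⊕0⊕1⊕0⊕0⊕1⊕0⊕0⊕1⊕0 = 1
p8 (pos 8,9,10,11,12,13,14,15,24,25,26,27,28,29,30,31): XOR of data positions = 0⊕0⊕0⊕0⊕0⊕0⊕0⊕0⊕0⊕0⊕1⊕0⊕0⊕1⊕0 = 0
p16 (pos 16,17,18,19,20,21,22,23,24,25,26,27,28,29,30,31): XOR of data positions = 1⊕1⊕1⊕1⊕0⊕0⊕1⊕0⊕0⊕0⊕1⊕0⊕0⊕1⊕0 = 1
Codeword: 1001110000000001111100100010010

1001110000000001111100100010010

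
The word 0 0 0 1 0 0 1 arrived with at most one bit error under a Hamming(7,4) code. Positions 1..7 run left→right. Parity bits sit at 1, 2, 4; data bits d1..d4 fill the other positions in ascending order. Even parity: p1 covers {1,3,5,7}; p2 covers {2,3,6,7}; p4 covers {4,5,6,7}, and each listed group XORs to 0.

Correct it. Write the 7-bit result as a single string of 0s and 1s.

0011001

s1 (pos 1,3,5,7): 0⊕0⊕0⊕1 = 1
s2 (pos 2,3,6,7): 0⊕0⊕0⊕1 = 1
s4 (pos 4,5,6,7): 1⊕0⊕0⊕1 = 0
Syndrome s4…s1 = 011 → error at position 3.
Flip position 3: 0001001 → 0011001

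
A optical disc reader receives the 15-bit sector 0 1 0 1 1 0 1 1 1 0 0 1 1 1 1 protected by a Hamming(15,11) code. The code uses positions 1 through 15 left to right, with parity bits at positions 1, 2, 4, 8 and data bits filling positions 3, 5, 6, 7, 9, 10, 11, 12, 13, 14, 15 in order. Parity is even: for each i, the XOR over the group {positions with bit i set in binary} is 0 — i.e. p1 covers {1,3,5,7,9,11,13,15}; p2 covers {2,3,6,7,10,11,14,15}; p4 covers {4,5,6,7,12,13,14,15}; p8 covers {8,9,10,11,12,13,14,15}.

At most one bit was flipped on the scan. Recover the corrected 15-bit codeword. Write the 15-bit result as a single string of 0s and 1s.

010100111001111

s1 (pos 1,3,5,7,9,11,13,15): 0⊕0⊕1⊕1⊕1⊕0⊕1⊕1 = 1
s2 (pos 2,3,6,7,10,11,14,15): 1⊕0⊕0⊕1⊕0⊕0⊕1⊕1 = 0
s4 (pos 4,5,6,7,12,13,14,15): 1⊕1⊕0⊕1⊕1⊕1⊕1⊕1 = 1
s8 (pos 8,9,10,11,12,13,14,15): 1⊕1⊕0⊕0⊕1⊕1⊕1⊕1 = 0
Syndrome s8…s1 = 0101 → error at position 5.
Flip position 5: 010110111001111 → 010100111001111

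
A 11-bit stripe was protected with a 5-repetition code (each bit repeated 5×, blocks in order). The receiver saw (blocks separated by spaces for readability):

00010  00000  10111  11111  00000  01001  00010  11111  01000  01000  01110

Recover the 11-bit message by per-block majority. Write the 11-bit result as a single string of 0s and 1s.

00110001001

Block 1 (00010): 1 one → 0
Block 2 (00000): 0 ones → 0
Block 3 (10111): 4 ones → 1
Block 4 (11111): 5 ones → 1
Block 5 (00000): 0 ones → 0
Block 6 (01001): 2 ones → 0
Block 7 (00010): 1 one → 0
Block 8 (11111): 5 ones → 1
Block 9 (01000): 1 one → 0
Block 10 (01000): 1 one → 0
Block 11 (01110): 3 ones → 1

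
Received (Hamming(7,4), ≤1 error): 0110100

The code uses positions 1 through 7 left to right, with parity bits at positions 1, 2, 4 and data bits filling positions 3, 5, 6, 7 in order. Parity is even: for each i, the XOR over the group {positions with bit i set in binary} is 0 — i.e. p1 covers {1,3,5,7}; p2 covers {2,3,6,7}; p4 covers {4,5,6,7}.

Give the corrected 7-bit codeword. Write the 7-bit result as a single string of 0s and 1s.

s1 (pos 1,3,5,7): 0⊕1⊕1⊕0 = 0
s2 (pos 2,3,6,7): 1⊕1⊕0⊕0 = 0
s4 (pos 4,5,6,7): 0⊕1⊕0⊕0 = 1
Syndrome s4…s1 = 100 → error at position 4.
Flip position 4: 0110100 → 0111100

0111100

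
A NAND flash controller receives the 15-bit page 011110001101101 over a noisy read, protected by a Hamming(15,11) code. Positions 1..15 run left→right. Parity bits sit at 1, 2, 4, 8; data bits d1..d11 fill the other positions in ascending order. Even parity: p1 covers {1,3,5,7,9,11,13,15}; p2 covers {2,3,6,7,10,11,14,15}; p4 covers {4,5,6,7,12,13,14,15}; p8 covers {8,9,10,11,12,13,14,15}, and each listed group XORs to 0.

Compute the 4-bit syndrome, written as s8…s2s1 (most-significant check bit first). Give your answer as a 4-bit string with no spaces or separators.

s1 (pos 1,3,5,7,9,11,13,15): 0⊕1⊕1⊕0⊕1⊕0⊕1⊕1 = 1
s2 (pos 2,3,6,7,10,11,14,15): 1⊕1⊕0⊕0⊕1⊕0⊕0⊕1 = 0
s4 (pos 4,5,6,7,12,13,14,15): 1⊕1⊕0⊕0⊕1⊕1⊕0⊕1 = 1
s8 (pos 8,9,10,11,12,13,14,15): 0⊕1⊕1⊕0⊕1⊕1⊕0⊕1 = 1
Syndrome s8…s1 = 1101 → error at position 13.

1101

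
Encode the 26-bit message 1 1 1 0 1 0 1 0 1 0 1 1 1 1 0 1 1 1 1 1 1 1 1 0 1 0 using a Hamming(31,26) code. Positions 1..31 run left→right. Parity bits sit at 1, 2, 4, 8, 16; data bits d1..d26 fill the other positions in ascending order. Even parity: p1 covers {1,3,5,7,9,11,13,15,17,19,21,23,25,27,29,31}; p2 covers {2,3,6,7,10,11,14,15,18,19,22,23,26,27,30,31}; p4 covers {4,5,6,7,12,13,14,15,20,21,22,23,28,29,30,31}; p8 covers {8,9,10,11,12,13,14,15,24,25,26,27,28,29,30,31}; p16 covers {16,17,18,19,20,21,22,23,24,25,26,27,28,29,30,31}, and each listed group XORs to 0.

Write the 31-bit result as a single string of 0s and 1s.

0111110010101010111011111111010

Place data at non-parity positions: p1 p2 1 p4 1 1 0 p8 1 0 1 0 1 0 1 p16 1 1 1 0 1 1 1 1 1 1 1 1 0 1 0
p1 (pos 1,3,5,7,9,11,13,15,17,19,21,23,25,27,29,31): XOR of data positions = 1⊕1⊕0⊕1⊕1⊕1⊕1⊕1⊕1⊕1⊕1⊕1⊕1⊕0⊕0 = 0
p2 (pos 2,3,6,7,10,11,14,15,18,19,22,23,26,27,30,31): XOR of data positions = 1⊕1⊕0⊕0⊕1⊕0⊕1⊕1⊕1⊕1⊕1⊕1⊕1⊕1⊕0 = 1
p4 (pos 4,5,6,7,12,13,14,15,20,21,22,23,28,29,30,31): XOR of data positions = 1⊕1⊕0⊕0⊕1⊕0⊕1⊕0⊕1⊕1⊕1⊕1⊕0⊕1⊕0 = 1
p8 (pos 8,9,10,11,12,13,14,15,24,25,26,27,28,29,30,31): XOR of data positions = 1⊕0⊕1⊕0⊕1⊕0⊕1⊕1⊕1⊕1⊕1⊕1⊕0⊕1⊕0 = 0
p16 (pos 16,17,18,19,20,21,22,23,24,25,26,27,28,29,30,31): XOR of data positions = 1⊕1⊕1⊕0⊕1⊕1⊕1⊕1⊕1⊕1⊕1⊕1⊕0⊕1⊕0 = 0
Codeword: 0111110010101010111011111111010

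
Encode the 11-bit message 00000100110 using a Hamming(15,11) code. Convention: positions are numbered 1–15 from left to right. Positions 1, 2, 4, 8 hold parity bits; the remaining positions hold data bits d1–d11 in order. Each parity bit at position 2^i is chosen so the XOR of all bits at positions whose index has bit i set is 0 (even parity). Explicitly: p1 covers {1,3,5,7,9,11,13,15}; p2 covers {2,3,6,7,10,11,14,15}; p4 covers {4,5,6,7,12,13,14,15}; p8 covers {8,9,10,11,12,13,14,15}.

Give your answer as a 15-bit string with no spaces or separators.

100000010100110

Place data at non-parity positions: p1 p2 0 p4 0 0 0 p8 0 1 0 0 1 1 0
p1 (pos 1,3,5,7,9,11,13,15): XOR of data positions = 0⊕0⊕0⊕0⊕0⊕1⊕0 = 1
p2 (pos 2,3,6,7,10,11,14,15): XOR of data positions = 0⊕0⊕0⊕1⊕0⊕1⊕0 = 0
p4 (pos 4,5,6,7,12,13,14,15): XOR of data positions = 0⊕0⊕0⊕0⊕1⊕1⊕0 = 0
p8 (pos 8,9,10,11,12,13,14,15): XOR of data positions = 0⊕1⊕0⊕0⊕1⊕1⊕0 = 1
Codeword: 100000010100110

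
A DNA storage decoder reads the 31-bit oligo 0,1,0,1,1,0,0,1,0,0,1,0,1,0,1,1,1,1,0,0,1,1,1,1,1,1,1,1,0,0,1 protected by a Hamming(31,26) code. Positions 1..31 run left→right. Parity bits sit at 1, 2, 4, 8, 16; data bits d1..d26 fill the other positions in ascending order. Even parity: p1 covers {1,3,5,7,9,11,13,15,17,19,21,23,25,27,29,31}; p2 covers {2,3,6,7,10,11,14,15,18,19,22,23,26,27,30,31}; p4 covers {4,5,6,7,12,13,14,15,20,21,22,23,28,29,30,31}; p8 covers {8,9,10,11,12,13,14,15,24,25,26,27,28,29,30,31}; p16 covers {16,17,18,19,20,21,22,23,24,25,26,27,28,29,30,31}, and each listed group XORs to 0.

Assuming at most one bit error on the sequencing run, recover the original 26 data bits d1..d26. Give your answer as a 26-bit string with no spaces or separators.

01100010101110011111111001

s1 (pos 1,3,5,7,9,11,13,15,17,19,21,23,25,27,29,31): 0⊕0⊕1⊕0⊕0⊕1⊕1⊕1⊕1⊕0⊕1⊕1⊕1⊕1⊕0⊕1 = 0
s2 (pos 2,3,6,7,10,11,14,15,18,19,22,23,26,27,30,31): 1⊕0⊕0⊕0⊕0⊕1⊕0⊕1⊕1⊕0⊕1⊕1⊕1⊕1⊕0⊕1 = 1
s4 (pos 4,5,6,7,12,13,14,15,20,21,22,23,28,29,30,31): 1⊕1⊕0⊕0⊕0⊕1⊕0⊕1⊕0⊕1⊕1⊕1⊕1⊕0⊕0⊕1 = 1
s8 (pos 8,9,10,11,12,13,14,15,24,25,26,27,28,29,30,31): 1⊕0⊕0⊕1⊕0⊕1⊕0⊕1⊕1⊕1⊕1⊕1⊕1⊕0⊕0⊕1 = 0
s16 (pos 16,17,18,19,20,21,22,23,24,25,26,27,28,29,30,31): 1⊕1⊕1⊕0⊕0⊕1⊕1⊕1⊕1⊕1⊕1⊕1⊕1⊕0⊕0⊕1 = 0
Syndrome s16…s1 = 00110 → error at position 6.
Flip position 6: 0101100100101011110011111111001 → 0101110100101011110011111111001
Read data bits from positions 3,5,6,7,9,10,11,12,13,14,15,17,18,19,20,21,22,23,24,25,26,27,28,29,30,31: 01100010101110011111111001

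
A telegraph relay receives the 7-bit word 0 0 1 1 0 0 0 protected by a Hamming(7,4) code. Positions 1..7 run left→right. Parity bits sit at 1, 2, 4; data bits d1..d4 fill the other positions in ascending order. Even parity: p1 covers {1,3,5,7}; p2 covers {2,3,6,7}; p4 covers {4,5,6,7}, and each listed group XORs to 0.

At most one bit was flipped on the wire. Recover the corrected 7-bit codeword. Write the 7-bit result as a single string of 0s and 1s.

s1 (pos 1,3,5,7): 0⊕1⊕0⊕0 = 1
s2 (pos 2,3,6,7): 0⊕1⊕0⊕0 = 1
s4 (pos 4,5,6,7): 1⊕0⊕0⊕0 = 1
Syndrome s4…s1 = 111 → error at position 7.
Flip position 7: 0011000 → 0011001

0011001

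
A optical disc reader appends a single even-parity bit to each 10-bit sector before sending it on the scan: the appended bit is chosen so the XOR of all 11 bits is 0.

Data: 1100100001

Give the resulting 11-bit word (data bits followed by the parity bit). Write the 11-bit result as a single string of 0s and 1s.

11001000010

XOR of the 10 data bits: 1⊕1⊕0⊕0⊕1⊕0⊕0⊕0⊕0⊕1 = 0
Parity bit = 0 (so all 11 bits XOR to 0).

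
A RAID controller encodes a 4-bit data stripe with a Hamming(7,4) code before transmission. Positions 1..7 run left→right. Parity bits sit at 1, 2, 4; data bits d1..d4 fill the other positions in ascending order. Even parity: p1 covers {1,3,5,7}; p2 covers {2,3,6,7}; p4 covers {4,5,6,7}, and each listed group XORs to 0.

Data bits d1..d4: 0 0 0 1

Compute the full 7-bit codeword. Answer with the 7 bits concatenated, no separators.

Place data at non-parity positions: p1 p2 0 p4 0 0 1
p1 (pos 1,3,5,7): XOR of data positions = 0⊕0⊕1 = 1
p2 (pos 2,3,6,7): XOR of data positions = 0⊕0⊕1 = 1
p4 (pos 4,5,6,7): XOR of data positions = 0⊕0⊕1 = 1
Codeword: 1101001

1101001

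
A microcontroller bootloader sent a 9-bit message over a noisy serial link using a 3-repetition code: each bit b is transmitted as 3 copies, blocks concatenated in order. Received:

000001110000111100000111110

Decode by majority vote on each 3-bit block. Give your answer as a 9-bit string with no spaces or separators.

Block 1 (000): 0 ones → 0
Block 2 (001): 1 one → 0
Block 3 (110): 2 ones → 1
Block 4 (000): 0 ones → 0
Block 5 (111): 3 ones → 1
Block 6 (100): 1 one → 0
Block 7 (000): 0 ones → 0
Block 8 (111): 3 ones → 1
Block 9 (110): 2 ones → 1

001010011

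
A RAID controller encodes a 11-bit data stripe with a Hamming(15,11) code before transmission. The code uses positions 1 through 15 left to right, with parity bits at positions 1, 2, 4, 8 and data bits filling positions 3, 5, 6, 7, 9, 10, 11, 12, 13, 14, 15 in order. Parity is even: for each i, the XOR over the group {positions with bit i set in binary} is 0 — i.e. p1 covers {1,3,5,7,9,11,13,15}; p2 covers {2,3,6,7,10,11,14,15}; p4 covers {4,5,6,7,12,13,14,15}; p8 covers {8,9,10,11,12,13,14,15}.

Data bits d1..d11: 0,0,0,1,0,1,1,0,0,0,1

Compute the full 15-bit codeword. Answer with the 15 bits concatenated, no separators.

Place data at non-parity positions: p1 p2 0 p4 0 0 1 p8 0 1 1 0 0 0 1
p1 (pos 1,3,5,7,9,11,13,15): XOR of data positions = 0⊕0⊕1⊕0⊕1⊕0⊕1 = 1
p2 (pos 2,3,6,7,10,11,14,15): XOR of data positions = 0⊕0⊕1⊕1⊕1⊕0⊕1 = 0
p4 (pos 4,5,6,7,12,13,14,15): XOR of data positions = 0⊕0⊕1⊕0⊕0⊕0⊕1 = 0
p8 (pos 8,9,10,11,12,13,14,15): XOR of data positions = 0⊕1⊕1⊕0⊕0⊕0⊕1 = 1
Codeword: 100000110110001

100000110110001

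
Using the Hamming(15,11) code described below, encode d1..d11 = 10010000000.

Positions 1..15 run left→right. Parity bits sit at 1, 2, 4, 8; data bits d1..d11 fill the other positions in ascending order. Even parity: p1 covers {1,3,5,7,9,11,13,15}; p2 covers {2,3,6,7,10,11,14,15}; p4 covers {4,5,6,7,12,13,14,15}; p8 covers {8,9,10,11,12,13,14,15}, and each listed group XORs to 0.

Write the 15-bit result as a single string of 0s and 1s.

Place data at non-parity positions: p1 p2 1 p4 0 0 1 p8 0 0 0 0 0 0 0
p1 (pos 1,3,5,7,9,11,13,15): XOR of data positions = 1⊕0⊕1⊕0⊕0⊕0⊕0 = 0
p2 (pos 2,3,6,7,10,11,14,15): XOR of data positions = 1⊕0⊕1⊕0⊕0⊕0⊕0 = 0
p4 (pos 4,5,6,7,12,13,14,15): XOR of data positions = 0⊕0⊕1⊕0⊕0⊕0⊕0 = 1
p8 (pos 8,9,10,11,12,13,14,15): XOR of data positions = 0⊕0⊕0⊕0⊕0⊕0⊕0 = 0
Codeword: 001100100000000

001100100000000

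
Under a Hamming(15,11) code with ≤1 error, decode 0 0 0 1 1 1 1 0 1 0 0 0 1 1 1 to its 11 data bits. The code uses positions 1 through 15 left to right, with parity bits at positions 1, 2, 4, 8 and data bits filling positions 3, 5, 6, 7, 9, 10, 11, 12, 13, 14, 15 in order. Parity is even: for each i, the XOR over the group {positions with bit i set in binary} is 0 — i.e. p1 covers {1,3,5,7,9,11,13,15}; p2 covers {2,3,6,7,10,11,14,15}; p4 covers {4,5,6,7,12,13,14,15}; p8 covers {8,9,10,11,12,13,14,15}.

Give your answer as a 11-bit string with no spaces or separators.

s1 (pos 1,3,5,7,9,11,13,15): 0⊕0⊕1⊕1⊕1⊕0⊕1⊕1 = 1
s2 (pos 2,3,6,7,10,11,14,15): 0⊕0⊕1⊕1⊕0⊕0⊕1⊕1 = 0
s4 (pos 4,5,6,7,12,13,14,15): 1⊕1⊕1⊕1⊕0⊕1⊕1⊕1 = 1
s8 (pos 8,9,10,11,12,13,14,15): 0⊕1⊕0⊕0⊕0⊕1⊕1⊕1 = 0
Syndrome s8…s1 = 0101 → error at position 5.
Flip position 5: 000111101000111 → 000101101000111
Read data bits from positions 3,5,6,7,9,10,11,12,13,14,15: 00111000111

00111000111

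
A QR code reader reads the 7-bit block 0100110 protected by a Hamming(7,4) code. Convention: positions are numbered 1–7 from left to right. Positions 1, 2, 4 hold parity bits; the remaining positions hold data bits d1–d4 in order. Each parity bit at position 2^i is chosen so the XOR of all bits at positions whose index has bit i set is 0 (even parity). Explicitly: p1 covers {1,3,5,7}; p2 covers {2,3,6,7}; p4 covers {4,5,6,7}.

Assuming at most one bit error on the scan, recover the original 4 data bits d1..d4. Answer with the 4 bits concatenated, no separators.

0110

s1 (pos 1,3,5,7): 0⊕0⊕1⊕0 = 1
s2 (pos 2,3,6,7): 1⊕0⊕1⊕0 = 0
s4 (pos 4,5,6,7): 0⊕1⊕1⊕0 = 0
Syndrome s4…s1 = 001 → error at position 1.
Flip position 1: 0100110 → 1100110
Read data bits from positions 3,5,6,7: 0110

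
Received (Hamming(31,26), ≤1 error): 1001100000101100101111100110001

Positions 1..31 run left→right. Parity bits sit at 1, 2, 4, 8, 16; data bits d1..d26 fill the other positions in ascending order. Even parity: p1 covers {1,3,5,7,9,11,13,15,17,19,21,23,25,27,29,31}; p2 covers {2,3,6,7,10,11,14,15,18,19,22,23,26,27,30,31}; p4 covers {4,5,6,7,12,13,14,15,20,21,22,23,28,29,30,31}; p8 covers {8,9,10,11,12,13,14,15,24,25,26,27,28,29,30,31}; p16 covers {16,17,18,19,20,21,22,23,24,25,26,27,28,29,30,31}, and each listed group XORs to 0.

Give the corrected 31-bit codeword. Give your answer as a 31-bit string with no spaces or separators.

s1 (pos 1,3,5,7,9,11,13,15,17,19,21,23,25,27,29,31): 1⊕0⊕1⊕0⊕0⊕1⊕1⊕0⊕1⊕1⊕1⊕1⊕0⊕1⊕0⊕1 = 0
s2 (pos 2,3,6,7,10,11,14,15,18,19,22,23,26,27,30,31): 0⊕0⊕0⊕0⊕0⊕1⊕1⊕0⊕0⊕1⊕1⊕1⊕1⊕1⊕0⊕1 = 0
s4 (pos 4,5,6,7,12,13,14,15,20,21,22,23,28,29,30,31): 1⊕1⊕0⊕0⊕0⊕1⊕1⊕0⊕1⊕1⊕1⊕1⊕0⊕0⊕0⊕1 = 1
s8 (pos 8,9,10,11,12,13,14,15,24,25,26,27,28,29,30,31): 0⊕0⊕0⊕1⊕0⊕1⊕1⊕0⊕0⊕0⊕1⊕1⊕0⊕0⊕0⊕1 = 0
s16 (pos 16,17,18,19,20,21,22,23,24,25,26,27,28,29,30,31): 0⊕1⊕0⊕1⊕1⊕1⊕1⊕1⊕0⊕0⊕1⊕1⊕0⊕0⊕0⊕1 = 1
Syndrome s16…s1 = 10100 → error at position 20.
Flip position 20: 1001100000101100101111100110001 → 1001100000101100101011100110001

1001100000101100101011100110001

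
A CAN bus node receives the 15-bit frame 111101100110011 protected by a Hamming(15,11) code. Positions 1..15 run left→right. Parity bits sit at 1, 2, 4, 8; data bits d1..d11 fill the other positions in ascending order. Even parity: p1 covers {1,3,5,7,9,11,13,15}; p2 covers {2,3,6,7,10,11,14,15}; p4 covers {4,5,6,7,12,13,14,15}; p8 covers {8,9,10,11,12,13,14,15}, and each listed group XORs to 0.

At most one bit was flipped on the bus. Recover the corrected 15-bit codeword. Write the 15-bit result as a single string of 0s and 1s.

111111100110011

s1 (pos 1,3,5,7,9,11,13,15): 1⊕1⊕0⊕1⊕0⊕1⊕0⊕1 = 1
s2 (pos 2,3,6,7,10,11,14,15): 1⊕1⊕1⊕1⊕1⊕1⊕1⊕1 = 0
s4 (pos 4,5,6,7,12,13,14,15): 1⊕0⊕1⊕1⊕0⊕0⊕1⊕1 = 1
s8 (pos 8,9,10,11,12,13,14,15): 0⊕0⊕1⊕1⊕0⊕0⊕1⊕1 = 0
Syndrome s8…s1 = 0101 → error at position 5.
Flip position 5: 111101100110011 → 111111100110011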